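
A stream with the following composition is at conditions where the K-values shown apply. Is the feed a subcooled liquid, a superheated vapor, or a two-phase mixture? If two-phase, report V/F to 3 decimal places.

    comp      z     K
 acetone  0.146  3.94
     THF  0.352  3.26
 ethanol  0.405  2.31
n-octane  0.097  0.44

superheated vapor

ΣzᵢKᵢ = 2.701; Σzᵢ/Kᵢ = 0.541.
Since Σzᵢ/Kᵢ < 1 the mixture is above its dew point — single vapor phase.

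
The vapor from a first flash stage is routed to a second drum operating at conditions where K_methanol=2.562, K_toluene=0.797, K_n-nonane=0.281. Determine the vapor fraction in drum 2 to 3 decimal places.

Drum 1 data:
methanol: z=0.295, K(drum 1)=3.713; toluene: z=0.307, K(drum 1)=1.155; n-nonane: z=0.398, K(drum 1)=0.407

V/F (drum 2) = 0.542

Drum 1:
Let ψ₁ = V/F and solve Σ zᵢ(Kᵢ−1)/(1+ψ₁(Kᵢ−1)) = 0.
g(0) = ΣzᵢKᵢ − 1 = 0.612 and g(1) = 1 − Σzᵢ/Kᵢ = -0.323, so a root lies in (0, 1).
Newton–Raphson from ψ₁ = 0.5:
  ψ₁ = 0.500: g = 0.0483, g' = -0.680 → ψ₁ = 0.571
  ψ₁ = 0.571: g = 0.0008, g' = -0.660 → ψ₁ = 0.572
Converged at ψ₁ = 0.572.
Drum-1 compositions:
  methanol: x = 0.116, y = 0.429
  toluene: x = 0.282, y = 0.326
  n-nonane: x = 0.602, y = 0.245
Drum-2 feed = drum-1 vapor: z₂ = (0.4291, 0.3257, 0.2452).
Drum 2:
Newton iteration, ψ₂⁰ = 0.61:
  ψ₂ = 0.610: g = -0.0462, g' = -0.694 → ψ₂ = 0.543
  ψ₂ = 0.543: g = -0.0011, g' = -0.665 → ψ₂ = 0.542
Converged at ψ₂ = 0.542.
  methanol: x = 0.232, y = 0.595
  toluene: x = 0.366, y = 0.292
  n-nonane: x = 0.402, y = 0.113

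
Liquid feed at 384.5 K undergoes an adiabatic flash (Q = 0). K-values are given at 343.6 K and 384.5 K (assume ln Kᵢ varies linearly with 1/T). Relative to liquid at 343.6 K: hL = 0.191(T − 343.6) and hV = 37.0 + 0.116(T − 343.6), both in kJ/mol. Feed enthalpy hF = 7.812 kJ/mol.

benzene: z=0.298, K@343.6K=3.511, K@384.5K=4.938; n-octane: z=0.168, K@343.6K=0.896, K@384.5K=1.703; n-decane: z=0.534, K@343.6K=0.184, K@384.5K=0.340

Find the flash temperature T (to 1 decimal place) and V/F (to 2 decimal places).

T = 347.1 K, V/F = 0.19

Adiabatic flash: solve Rachford–Rice at each trial T, then check hF = ψ·hV(T) + (1−ψ)·hL(T).
  T = 343.6 K: K = (3.511, 0.896, 0.184), RR gives ψ = 0.171, H_out = 6.309 kJ/mol
  T = 384.5 K: K = (4.938, 1.703, 0.340), RR gives ψ = 0.461, H_out = 23.438 kJ/mol
  T = 364.1 K: K = (4.206, 1.259, 0.255), RR gives ψ = 0.311, H_out = 14.958 kJ/mol
  T = 353.9 K: K = (3.854, 1.068, 0.218), RR gives ψ = 0.241, H_out = 10.708 kJ/mol
  T = 348.8 K: K = (3.683, 0.980, 0.201), RR gives ψ = 0.206, H_out = 8.549 kJ/mol
  T = 346.2 K: K = (3.597, 0.938, 0.192), RR gives ψ = 0.189, H_out = 7.435 kJ/mol
  T = 347.5 K: K = (3.640, 0.959, 0.196), RR gives ψ = 0.197, H_out = 7.993 kJ/mol
Linear interpolation between T = 346.2 (H_out = 7.435) and T = 347.5 (H_out = 7.993) on hF = 7.812 gives T ≈ 347.1 K, at which ψ = 0.19.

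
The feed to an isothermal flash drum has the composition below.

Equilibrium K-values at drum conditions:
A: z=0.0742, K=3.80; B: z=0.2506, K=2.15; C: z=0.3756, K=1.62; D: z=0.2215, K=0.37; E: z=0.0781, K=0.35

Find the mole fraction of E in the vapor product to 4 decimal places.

Let ψ = V/F and solve Σ zᵢ(Kᵢ−1)/(1+ψ(Kᵢ−1)) = 0.
Feasibility: ΣzᵢKᵢ = 1.5385, Σzᵢ/Kᵢ = 1.1897 — both > 1, two phases present.
Iterate (Newton) starting at ψ = 0.5:
  ψ = 0.5000: g = 0.16839, g' = -0.5785 → ψ = 0.7911
  ψ = 0.7911: g = -0.01091, g' = -0.7013 → ψ = 0.7755
  ψ = 0.7755: g = -0.00012, g' = -0.6866 → ψ = 0.7753
Converged at ψ = 0.7753.
Compositions from xᵢ = zᵢ/(1+ψ(Kᵢ−1)), yᵢ = Kᵢxᵢ:
  A: x = 0.0234, y = 0.0889
  B: x = 0.1325, y = 0.2848
  C: x = 0.2537, y = 0.4109
  D: x = 0.4330, y = 0.1602
  E: x = 0.1575, y = 0.0551

y_E = 0.0551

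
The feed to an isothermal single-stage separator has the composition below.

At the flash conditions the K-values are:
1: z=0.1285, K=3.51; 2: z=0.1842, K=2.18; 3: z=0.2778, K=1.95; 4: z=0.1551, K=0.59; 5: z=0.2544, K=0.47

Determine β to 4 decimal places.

β = 0.8776

Rachford–Rice: g(β) = Σ zᵢ(Kᵢ−1)/(1+β(Kᵢ−1)) = 0.
g(0) = ΣzᵢKᵢ − 1 = 0.6054 and g(1) = 1 − Σzᵢ/Kᵢ = -0.0677, so a root lies in (0, 1).
Iterate (Newton) starting at β = 0.5:
  β = 0.5000: g = 0.19522, g' = -0.5494 → β = 0.8553
  β = 0.8553: g = 0.01170, g' = -0.5225 → β = 0.8777
  β = 0.8777: g = -0.00007, g' = -0.5288 → β = 0.8776
Converged at β = 0.8776.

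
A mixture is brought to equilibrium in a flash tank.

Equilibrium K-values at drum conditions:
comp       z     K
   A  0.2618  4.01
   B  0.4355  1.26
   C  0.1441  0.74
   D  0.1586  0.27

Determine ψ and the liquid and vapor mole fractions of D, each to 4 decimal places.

ψ = 0.7991, x_D = 0.3806, y_D = 0.1028

Newton iteration, ψ⁰ = 0.5:
  ψ = 0.5000: g = 0.18939, g' = -0.6235 → ψ = 0.8037
  ψ = 0.8037: g = -0.00339, g' = -0.7334 → ψ = 0.7991
Converged at ψ = 0.7991.
Compositions from xᵢ = zᵢ/(1+ψ(Kᵢ−1)), yᵢ = Kᵢxᵢ:
  A: x = 0.0769, y = 0.3083
  B: x = 0.3606, y = 0.4543
  C: x = 0.1819, y = 0.1346
  D: x = 0.3806, y = 0.1028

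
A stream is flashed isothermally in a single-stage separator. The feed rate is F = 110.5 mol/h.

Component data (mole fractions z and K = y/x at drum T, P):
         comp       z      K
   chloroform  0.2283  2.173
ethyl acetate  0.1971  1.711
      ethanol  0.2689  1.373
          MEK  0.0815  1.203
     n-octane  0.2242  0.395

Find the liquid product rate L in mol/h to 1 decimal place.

Iterate (Newton) starting at ψ = 0.5:
  ψ = 0.5000: g = 0.17727, g' = -0.3771 → ψ = 0.9701
  ψ = 0.9701: g = -0.03272, g' = -0.6071 → ψ = 0.9163
  ψ = 0.9163: g = -0.00172, g' = -0.5458 → ψ = 0.9131
Converged at ψ = 0.9131.
Then V = ψ·F = 0.9131·110.5 = 100.9 mol/h and L = F − V = 9.6 mol/h.

L = 9.6 mol/h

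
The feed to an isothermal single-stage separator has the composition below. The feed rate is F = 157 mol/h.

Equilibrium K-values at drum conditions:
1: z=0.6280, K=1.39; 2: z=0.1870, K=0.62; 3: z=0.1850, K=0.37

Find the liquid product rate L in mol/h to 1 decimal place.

L = 113.2 mol/h

Let ψ = V/F and solve Σ zᵢ(Kᵢ−1)/(1+ψ(Kᵢ−1)) = 0.
Feasibility: ΣzᵢKᵢ = 1.0573, Σzᵢ/Kᵢ = 1.2534 — both > 1, two phases present.
Newton iteration, ψ⁰ = 0.5:
  ψ = 0.5000: g = -0.05292, g' = -0.2645 → ψ = 0.2999
  ψ = 0.2999: g = -0.00464, g' = -0.2226 → ψ = 0.2791
  ψ = 0.2791: g = -0.00003, g' = -0.2196 → ψ = 0.2790
Converged at ψ = 0.2790.
Then V = ψ·F = 0.2790·157 = 43.8 mol/h and L = F − V = 113.2 mol/h.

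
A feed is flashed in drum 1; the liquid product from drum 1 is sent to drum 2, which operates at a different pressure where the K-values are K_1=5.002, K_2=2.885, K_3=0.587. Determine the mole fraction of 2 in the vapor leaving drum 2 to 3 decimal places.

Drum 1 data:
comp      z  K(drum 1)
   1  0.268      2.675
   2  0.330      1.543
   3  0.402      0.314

y_2 (drum 2) = 0.312

Drum 1:
Iterate (Newton) starting at ψ₁ = 0.5:
  ψ₁ = 0.500: g = -0.0345, g' = -0.721 → ψ₁ = 0.452
  ψ₁ = 0.452: g = -0.0005, g' = -0.704 → ψ₁ = 0.451
Converged at ψ₁ = 0.451.
Drum-1 compositions:
  1: x = 0.153, y = 0.408
  2: x = 0.265, y = 0.409
  3: x = 0.582, y = 0.183
Drum-2 feed = drum-1 liquid: z₂ = (0.1526, 0.2650, 0.5824).
Drum 2:
Iterate (Newton) starting at ψ₂ = 0.5:
  ψ₂ = 0.500: g = 0.1576, g' = -0.679 → ψ₂ = 0.732
  ψ₂ = 0.732: g = 0.0205, g' = -0.529 → ψ₂ = 0.771
Converged at ψ₂ = 0.771.
  1: x = 0.037, y = 0.187
  2: x = 0.108, y = 0.312
  3: x = 0.855, y = 0.502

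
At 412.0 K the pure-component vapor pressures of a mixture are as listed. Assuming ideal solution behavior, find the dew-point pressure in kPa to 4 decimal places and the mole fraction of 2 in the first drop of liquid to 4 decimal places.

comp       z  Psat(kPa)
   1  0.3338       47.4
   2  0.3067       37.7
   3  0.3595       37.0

At the dew point ψ → 1, so Σzᵢ/Kᵢ = 1 with Kᵢ = Pᵢˢᵃᵗ/P ⇒ 1/P = Σzᵢ/Pᵢˢᵃᵗ.
1/P = 0.3338/47.4 + 0.3067/37.7 + 0.3595/37.0 = 0.0248937 ⇒ P = 40.1708 kPa
xᵢ = zᵢP/Pᵢˢᵃᵗ ⇒ x_2 = 0.3067·40.1708/37.7 = 0.3268

Pdew = 40.1708 kPa, x_2 = 0.3268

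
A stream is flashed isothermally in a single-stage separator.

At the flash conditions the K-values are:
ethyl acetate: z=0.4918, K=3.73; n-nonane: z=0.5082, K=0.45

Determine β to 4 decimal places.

Rachford–Rice: g(β) = Σ zᵢ(Kᵢ−1)/(1+β(Kᵢ−1)) = 0.
Feasibility: ΣzᵢKᵢ = 2.0631, Σzᵢ/Kᵢ = 1.2612 — both > 1, two phases present.
Binary case is linear: z₁(K₁−1)(1+β(K₂−1)) + z₂(K₂−1)(1+β(K₁−1)) = 0
⇒ β = [z₁(K₁−1)+z₂(K₂−1)] / [−(K₁−1)(K₂−1)] = 1.06310/1.50150 = 0.7080

β = 0.7080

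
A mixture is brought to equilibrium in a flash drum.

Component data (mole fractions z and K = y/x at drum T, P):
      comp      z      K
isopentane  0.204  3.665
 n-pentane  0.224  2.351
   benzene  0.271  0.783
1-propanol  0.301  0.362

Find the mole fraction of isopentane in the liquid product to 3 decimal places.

Material balance + equilibrium reduce to Σ zᵢ(Kᵢ−1)/(1+V/F(Kᵢ−1)) = 0.
Feasibility: ΣzᵢKᵢ = 1.595, Σzᵢ/Kᵢ = 1.329 — both > 1, two phases present.
Newton–Raphson from V/F = 0.5:
  V/F = 0.500: g = 0.0657, g' = -0.692 → V/F = 0.595
  V/F = 0.595: g = 0.0010, g' = -0.678 → V/F = 0.596
Converged at V/F = 0.596.
Compositions from xᵢ = zᵢ/(1+V/F(Kᵢ−1)), yᵢ = Kᵢxᵢ:
  isopentane: x = 0.079, y = 0.289
  n-pentane: x = 0.124, y = 0.292
  benzene: x = 0.311, y = 0.244
  1-propanol: x = 0.486, y = 0.176

x_isopentane = 0.079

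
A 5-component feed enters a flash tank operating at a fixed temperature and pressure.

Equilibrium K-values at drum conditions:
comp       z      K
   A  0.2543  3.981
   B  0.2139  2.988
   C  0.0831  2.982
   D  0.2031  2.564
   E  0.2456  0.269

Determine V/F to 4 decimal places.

Rachford–Rice: g(V/F) = Σ zᵢ(Kᵢ−1)/(1+V/F(Kᵢ−1)) = 0.
Check two-phase: ΣzᵢKᵢ = 2.4861 > 1 and Σzᵢ/Kᵢ = 1.1556 > 1, so g(0) = 1.4861 > 0 and g(1) = -0.1556 < 0.
Newton–Raphson from V/F = 0.5:
  V/F = 0.5000: g = 0.49567, g' = -1.1417 → V/F = 0.9341
  V/F = 0.9341: g = -0.03012, g' = -1.6883 → V/F = 0.9163
  V/F = 0.9163: g = -0.00083, g' = -1.5973 → V/F = 0.9158
Converged at V/F = 0.9158.

V/F = 0.9158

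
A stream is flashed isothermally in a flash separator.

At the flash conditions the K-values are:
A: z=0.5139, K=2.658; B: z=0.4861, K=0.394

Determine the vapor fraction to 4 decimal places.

ψ = 0.5548

Rachford–Rice: g(ψ) = Σ zᵢ(Kᵢ−1)/(1+ψ(Kᵢ−1)) = 0.
Feasibility: ΣzᵢKᵢ = 1.5575, Σzᵢ/Kᵢ = 1.4271 — both > 1, two phases present.
Binary case is linear: z₁(K₁−1)(1+ψ(K₂−1)) + z₂(K₂−1)(1+ψ(K₁−1)) = 0
⇒ ψ = [z₁(K₁−1)+z₂(K₂−1)] / [−(K₁−1)(K₂−1)] = 0.55747/1.00475 = 0.5548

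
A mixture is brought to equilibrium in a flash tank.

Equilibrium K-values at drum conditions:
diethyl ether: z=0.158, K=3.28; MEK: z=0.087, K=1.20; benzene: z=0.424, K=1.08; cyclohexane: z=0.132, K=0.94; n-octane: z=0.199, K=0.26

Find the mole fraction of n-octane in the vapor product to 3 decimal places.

Let ψ = V/F and solve Σ zᵢ(Kᵢ−1)/(1+ψ(Kᵢ−1)) = 0.
Check two-phase: ΣzᵢKᵢ = 1.256 > 1 and Σzᵢ/Kᵢ = 1.419 > 1, so g(0) = 0.256 > 0 and g(1) = -0.419 < 0.
Newton iteration, ψ⁰ = 0.5:
  ψ = 0.500: g = -0.0251, g' = -0.460 → ψ = 0.445
Converged at ψ = 0.445.
Compositions from xᵢ = zᵢ/(1+ψ(Kᵢ−1)), yᵢ = Kᵢxᵢ:
  diethyl ether: x = 0.078, y = 0.257
  MEK: x = 0.080, y = 0.096
  benzene: x = 0.409, y = 0.442
  cyclohexane: x = 0.136, y = 0.127
  n-octane: x = 0.297, y = 0.077

y_n-octane = 0.077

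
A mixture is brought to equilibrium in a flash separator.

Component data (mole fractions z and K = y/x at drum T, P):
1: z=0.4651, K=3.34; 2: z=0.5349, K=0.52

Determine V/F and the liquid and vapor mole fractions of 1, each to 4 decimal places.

Material balance + equilibrium reduce to Σ zᵢ(Kᵢ−1)/(1+V/F(Kᵢ−1)) = 0.
Check two-phase: ΣzᵢKᵢ = 1.8316 > 1 and Σzᵢ/Kᵢ = 1.1679 > 1, so g(0) = 0.8316 > 0 and g(1) = -0.1679 < 0.
Iterate (Newton) starting at V/F = 0.5:
  V/F = 0.5000: g = 0.16370, g' = -0.7542 → V/F = 0.7171
  V/F = 0.7171: g = 0.01491, g' = -0.6417 → V/F = 0.7403
  V/F = 0.7403: g = 0.00005, g' = -0.6377 → V/F = 0.7404
Converged at V/F = 0.7404.
Compositions from xᵢ = zᵢ/(1+V/F(Kᵢ−1)), yᵢ = Kᵢxᵢ:
  1: x = 0.1702, y = 0.5685
  2: x = 0.8298, y = 0.4315

V/F = 0.7404, x_1 = 0.1702, y_1 = 0.5685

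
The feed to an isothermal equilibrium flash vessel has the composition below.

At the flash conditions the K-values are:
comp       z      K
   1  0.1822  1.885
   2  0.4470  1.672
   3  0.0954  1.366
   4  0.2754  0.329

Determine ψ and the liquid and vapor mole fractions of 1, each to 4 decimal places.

Iterate (Newton) starting at ψ = 0.49:
  ψ = 0.4900: g = 0.09274, g' = -0.4681 → ψ = 0.6881
  ψ = 0.6881: g = -0.00980, g' = -0.5856 → ψ = 0.6714
  ψ = 0.6714: g = -0.00012, g' = -0.5709 → ψ = 0.6712
Converged at ψ = 0.6712.
Compositions from xᵢ = zᵢ/(1+ψ(Kᵢ−1)), yᵢ = Kᵢxᵢ:
  1: x = 0.1143, y = 0.2155
  2: x = 0.3081, y = 0.5151
  3: x = 0.0766, y = 0.1046
  4: x = 0.5011, y = 0.1648

ψ = 0.6712, x_1 = 0.1143, y_1 = 0.2155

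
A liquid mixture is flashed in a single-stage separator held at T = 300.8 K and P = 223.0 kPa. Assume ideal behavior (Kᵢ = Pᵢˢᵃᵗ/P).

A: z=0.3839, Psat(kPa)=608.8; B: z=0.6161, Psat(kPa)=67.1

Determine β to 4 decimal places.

β = 0.1930

Raoult's law: Kᵢ = Pᵢˢᵃᵗ/P = Pᵢˢᵃᵗ/223.0.
  K_A = 608.8/223.0 = 2.730045, K_B = 67.1/223.0 = 0.300897
Material balance + equilibrium reduce to Σ zᵢ(Kᵢ−1)/(1+β(Kᵢ−1)) = 0.
Check two-phase: ΣzᵢKᵢ = 1.2334 > 1 and Σzᵢ/Kᵢ = 2.1882 > 1, so g(0) = 0.2334 > 0 and g(1) = -1.1882 < 0.
Newton iteration, β⁰ = 0.5:
  β = 0.5000: g = -0.30607, g' = -1.0421 → β = 0.2063
  β = 0.2063: g = -0.01382, g' = -1.0352 → β = 0.1929
  β = 0.1929: g = 0.00009, g' = -1.0482 → β = 0.1930
Converged at β = 0.1930.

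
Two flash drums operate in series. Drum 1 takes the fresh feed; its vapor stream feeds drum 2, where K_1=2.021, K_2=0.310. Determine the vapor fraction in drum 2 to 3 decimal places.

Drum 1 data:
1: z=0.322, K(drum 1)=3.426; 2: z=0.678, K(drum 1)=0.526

Drum 1:
Material balance + equilibrium reduce to Σ zᵢ(Kᵢ−1)/(1+ψ₁(Kᵢ−1)) = 0.
Feasibility: ΣzᵢKᵢ = 1.460, Σzᵢ/Kᵢ = 1.383 — both > 1, two phases present.
Binary case is linear: z₁(K₁−1)(1+ψ₁(K₂−1)) + z₂(K₂−1)(1+ψ₁(K₁−1)) = 0
⇒ ψ₁ = [z₁(K₁−1)+z₂(K₂−1)] / [−(K₁−1)(K₂−1)] = 0.4598/1.1499 = 0.400
Drum-1 compositions:
  1: x = 0.163, y = 0.560
  2: x = 0.837, y = 0.440
Drum-2 feed = drum-1 vapor: z₂ = (0.5600, 0.4400).
Drum 2:
Material balance + equilibrium reduce to Σ zᵢ(Kᵢ−1)/(1+ψ₂(Kᵢ−1)) = 0.
g(0) = ΣzᵢKᵢ − 1 = 0.268 and g(1) = 1 − Σzᵢ/Kᵢ = -0.697, so a root lies in (0, 1).
Newton iteration, ψ₂⁰ = 0.5:
  ψ₂ = 0.500: g = -0.0850, g' = -0.744 → ψ₂ = 0.386
  ψ₂ = 0.386: g = -0.0035, g' = -0.689 → ψ₂ = 0.381
Converged at ψ₂ = 0.381.
  1: x = 0.403, y = 0.815
  2: x = 0.597, y = 0.185

V/F (drum 2) = 0.381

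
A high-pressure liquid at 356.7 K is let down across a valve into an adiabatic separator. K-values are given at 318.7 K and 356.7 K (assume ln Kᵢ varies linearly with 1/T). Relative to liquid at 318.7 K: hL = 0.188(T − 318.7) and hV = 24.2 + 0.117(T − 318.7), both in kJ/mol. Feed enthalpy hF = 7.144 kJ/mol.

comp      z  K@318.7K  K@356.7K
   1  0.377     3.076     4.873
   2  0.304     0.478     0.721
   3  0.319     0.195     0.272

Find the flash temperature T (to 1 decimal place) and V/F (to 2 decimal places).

Adiabatic flash: solve Rachford–Rice at each trial T, then check hF = ψ·hV(T) + (1−ψ)·hL(T).
  T = 318.7 K: K = (3.076, 0.478, 0.195), RR gives ψ = 0.260, H_out = 6.290 kJ/mol
  T = 356.7 K: K = (4.873, 0.721, 0.272), RR gives ψ = 0.531, H_out = 18.553 kJ/mol
  T = 337.7 K: K = (3.922, 0.594, 0.232), RR gives ψ = 0.406, H_out = 12.856 kJ/mol
  T = 328.2 K: K = (3.486, 0.534, 0.213), RR gives ψ = 0.338, H_out = 9.728 kJ/mol
  T = 323.4 K: K = (3.275, 0.506, 0.204), RR gives ψ = 0.300, H_out = 8.038 kJ/mol
  T = 321.0 K: K = (3.173, 0.491, 0.199), RR gives ψ = 0.280, H_out = 7.159 kJ/mol
Linear interpolation between T = 318.7 (H_out = 6.290) and T = 321.0 (H_out = 7.159) on hF = 7.144 gives T ≈ 321.0 K, at which ψ = 0.28.

T = 321.0 K, V/F = 0.28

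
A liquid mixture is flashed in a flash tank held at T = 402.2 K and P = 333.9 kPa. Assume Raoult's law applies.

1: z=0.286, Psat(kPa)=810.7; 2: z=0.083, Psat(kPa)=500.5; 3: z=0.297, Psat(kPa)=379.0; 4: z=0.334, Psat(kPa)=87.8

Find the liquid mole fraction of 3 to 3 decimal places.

Raoult's law: Kᵢ = Pᵢˢᵃᵗ/P = Pᵢˢᵃᵗ/333.9.
  K_1 = 810.7/333.9 = 2.42797, K_2 = 500.5/333.9 = 1.49895, K_3 = 379.0/333.9 = 1.13507, K_4 = 87.8/333.9 = 0.26295
Let ψ = V/F and solve Σ zᵢ(Kᵢ−1)/(1+ψ(Kᵢ−1)) = 0.
g(0) = ΣzᵢKᵢ − 1 = 0.244 and g(1) = 1 − Σzᵢ/Kᵢ = -0.705, so a root lies in (0, 1).
Newton–Raphson from ψ = 0.46:
  ψ = 0.460: g = -0.0545, g' = -0.646 → ψ = 0.376
  ψ = 0.376: g = -0.0016, g' = -0.614 → ψ = 0.373
Converged at ψ = 0.373.
Compositions from xᵢ = zᵢ/(1+ψ(Kᵢ−1)), yᵢ = Kᵢxᵢ:
  1: x = 0.187, y = 0.453
  2: x = 0.070, y = 0.105
  3: x = 0.283, y = 0.321
  4: x = 0.461, y = 0.121

x_3 = 0.283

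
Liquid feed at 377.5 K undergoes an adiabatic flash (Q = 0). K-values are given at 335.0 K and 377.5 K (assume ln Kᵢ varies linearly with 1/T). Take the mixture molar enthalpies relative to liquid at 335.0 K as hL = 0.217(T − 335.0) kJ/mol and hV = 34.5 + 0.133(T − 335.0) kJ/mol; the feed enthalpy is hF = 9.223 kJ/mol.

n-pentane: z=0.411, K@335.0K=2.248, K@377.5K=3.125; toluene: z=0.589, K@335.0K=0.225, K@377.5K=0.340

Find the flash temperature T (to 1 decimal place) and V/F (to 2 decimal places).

Adiabatic flash: solve Rachford–Rice at each trial T, then check hF = ψ·hV(T) + (1−ψ)·hL(T).
  T = 335.0 K: K = (2.248, 0.225), RR gives ψ = 0.058, H_out = 2.014 kJ/mol
  T = 377.5 K: K = (3.125, 0.340), RR gives ψ = 0.346, H_out = 19.910 kJ/mol
  T = 356.2 K: K = (2.676, 0.280), RR gives ψ = 0.219, H_out = 11.773 kJ/mol
  T = 345.6 K: K = (2.459, 0.252), RR gives ψ = 0.146, H_out = 7.194 kJ/mol
  T = 350.9 K: K = (2.567, 0.266), RR gives ψ = 0.184, H_out = 9.544 kJ/mol
  T = 348.2 K: K = (2.512, 0.259), RR gives ψ = 0.165, H_out = 8.364 kJ/mol
  T = 349.5 K: K = (2.538, 0.262), RR gives ψ = 0.174, H_out = 8.936 kJ/mol
Linear interpolation between T = 349.5 (H_out = 8.936) and T = 350.9 (H_out = 9.544) on hF = 9.223 gives T ≈ 350.2 K, at which ψ = 0.18.

T = 350.2 K, V/F = 0.18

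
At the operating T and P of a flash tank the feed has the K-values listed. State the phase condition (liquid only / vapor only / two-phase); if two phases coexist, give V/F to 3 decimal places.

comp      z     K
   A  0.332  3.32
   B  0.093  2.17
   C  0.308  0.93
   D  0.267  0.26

ΣzᵢKᵢ = 1.660; Σzᵢ/Kᵢ = 1.501.
Both exceed 1, so a two-phase solution exists.
Let ψ = V/F and solve Σ zᵢ(Kᵢ−1)/(1+ψ(Kᵢ−1)) = 0.
Newton iteration, ψ⁰ = 0.61:
  ψ = 0.610: g = -0.0003, g' = -0.837 → ψ = 0.610
Converged at ψ = 0.610.

two-phase, V/F = 0.610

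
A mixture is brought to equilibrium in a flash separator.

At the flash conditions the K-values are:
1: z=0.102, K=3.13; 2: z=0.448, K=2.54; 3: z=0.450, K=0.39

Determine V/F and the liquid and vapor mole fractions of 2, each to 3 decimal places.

V/F = 0.626, x_2 = 0.228, y_2 = 0.579

Material balance + equilibrium reduce to Σ zᵢ(Kᵢ−1)/(1+V/F(Kᵢ−1)) = 0.
Feasibility: ΣzᵢKᵢ = 1.633, Σzᵢ/Kᵢ = 1.363 — both > 1, two phases present.
Iterate (Newton) starting at V/F = 0.5:
  V/F = 0.500: g = 0.1000, g' = -0.794 → V/F = 0.626
Converged at V/F = 0.626.
Compositions from xᵢ = zᵢ/(1+V/F(Kᵢ−1)), yᵢ = Kᵢxᵢ:
  1: x = 0.044, y = 0.137
  2: x = 0.228, y = 0.579
  3: x = 0.728, y = 0.284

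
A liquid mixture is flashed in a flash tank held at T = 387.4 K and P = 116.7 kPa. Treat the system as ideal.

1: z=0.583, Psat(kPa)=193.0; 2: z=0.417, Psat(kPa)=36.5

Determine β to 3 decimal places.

Raoult's law: Kᵢ = Pᵢˢᵃᵗ/P = Pᵢˢᵃᵗ/116.7.
  K_1 = 193.0/116.7 = 1.65381, K_2 = 36.5/116.7 = 0.31277
Material balance + equilibrium reduce to Σ zᵢ(Kᵢ−1)/(1+β(Kᵢ−1)) = 0.
Feasibility: ΣzᵢKᵢ = 1.095, Σzᵢ/Kᵢ = 1.686 — both > 1, two phases present.
Newton iteration, β⁰ = 0.5:
  β = 0.500: g = -0.1493, g' = -0.599 → β = 0.251
  β = 0.251: g = -0.0187, g' = -0.471 → β = 0.211
Converged at β = 0.211.

β = 0.211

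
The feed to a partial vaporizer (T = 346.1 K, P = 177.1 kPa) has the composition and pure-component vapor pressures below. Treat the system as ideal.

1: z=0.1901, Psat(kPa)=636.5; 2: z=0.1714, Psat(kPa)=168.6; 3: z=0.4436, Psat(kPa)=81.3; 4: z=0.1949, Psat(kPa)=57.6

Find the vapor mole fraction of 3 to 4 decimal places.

Raoult's law: Kᵢ = Pᵢˢᵃᵗ/P = Pᵢˢᵃᵗ/177.1.
  K_1 = 636.5/177.1 = 3.594015, K_2 = 168.6/177.1 = 0.952005, K_3 = 81.3/177.1 = 0.459063, K_4 = 57.6/177.1 = 0.325240
Material balance + equilibrium reduce to Σ zᵢ(Kᵢ−1)/(1+V/F(Kᵢ−1)) = 0.
Feasibility: ΣzᵢKᵢ = 1.1134, Σzᵢ/Kᵢ = 1.7985 — both > 1, two phases present.
Iterate (Newton) starting at V/F = 0.5:
  V/F = 0.5000: g = -0.32114, g' = -0.6889 → V/F = 0.0338
  V/F = 0.0338: g = 0.06612, g' = -1.3093 → V/F = 0.0843
  V/F = 0.0843: g = 0.00551, g' = -1.1039 → V/F = 0.0893
Converged at V/F = 0.0893.
Compositions from xᵢ = zᵢ/(1+V/F(Kᵢ−1)), yᵢ = Kᵢxᵢ:
  1: x = 0.1543, y = 0.5547
  2: x = 0.1721, y = 0.1639
  3: x = 0.4661, y = 0.2140
  4: x = 0.2074, y = 0.0675

y_3 = 0.2140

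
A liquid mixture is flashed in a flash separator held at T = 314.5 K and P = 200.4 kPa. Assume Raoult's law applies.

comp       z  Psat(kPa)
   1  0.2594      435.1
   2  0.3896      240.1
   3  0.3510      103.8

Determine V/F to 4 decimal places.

Raoult's law: Kᵢ = Pᵢˢᵃᵗ/P = Pᵢˢᵃᵗ/200.4.
  K_1 = 435.1/200.4 = 2.171158, K_2 = 240.1/200.4 = 1.198104, K_3 = 103.8/200.4 = 0.517964
Rachford–Rice: g(V/F) = Σ zᵢ(Kᵢ−1)/(1+V/F(Kᵢ−1)) = 0.
g(0) = ΣzᵢKᵢ − 1 = 0.2118 and g(1) = 1 − Σzᵢ/Kᵢ = -0.1223, so a root lies in (0, 1).
Newton–Raphson from V/F = 0.57:
  V/F = 0.5700: g = 0.01824, g' = -0.2954 → V/F = 0.6317
  V/F = 0.6317: g = -0.00007, g' = -0.2982 → V/F = 0.6315
Converged at V/F = 0.6315.

V/F = 0.6315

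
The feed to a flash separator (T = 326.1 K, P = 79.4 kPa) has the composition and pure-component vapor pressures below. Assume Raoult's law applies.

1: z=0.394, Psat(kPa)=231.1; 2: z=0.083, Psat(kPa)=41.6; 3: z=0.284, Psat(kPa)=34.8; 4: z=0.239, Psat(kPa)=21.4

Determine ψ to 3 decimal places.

Raoult's law: Kᵢ = Pᵢˢᵃᵗ/P = Pᵢˢᵃᵗ/79.4.
  K_1 = 231.1/79.4 = 2.91058, K_2 = 41.6/79.4 = 0.52393, K_3 = 34.8/79.4 = 0.43829, K_4 = 21.4/79.4 = 0.26952
Let ψ = V/F and solve Σ zᵢ(Kᵢ−1)/(1+ψ(Kᵢ−1)) = 0.
g(0) = ΣzᵢKᵢ − 1 = 0.379 and g(1) = 1 − Σzᵢ/Kᵢ = -0.829, so a root lies in (0, 1).
Newton–Raphson from ψ = 0.46:
  ψ = 0.460: g = -0.1280, g' = -0.890 → ψ = 0.316
  ψ = 0.316: g = 0.0017, g' = -0.933 → ψ = 0.318
Converged at ψ = 0.318.

ψ = 0.318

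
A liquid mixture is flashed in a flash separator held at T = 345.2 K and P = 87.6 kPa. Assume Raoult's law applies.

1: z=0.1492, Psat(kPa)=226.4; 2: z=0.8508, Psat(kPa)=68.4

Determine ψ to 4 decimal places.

ψ = 0.1438

Raoult's law: Kᵢ = Pᵢˢᵃᵗ/P = Pᵢˢᵃᵗ/87.6.
  K_1 = 226.4/87.6 = 2.584475, K_2 = 68.4/87.6 = 0.780822
Rachford–Rice: g(ψ) = Σ zᵢ(Kᵢ−1)/(1+ψ(Kᵢ−1)) = 0.
Feasibility: ΣzᵢKᵢ = 1.0499, Σzᵢ/Kᵢ = 1.1474 — both > 1, two phases present.
Newton–Raphson from ψ = 0.5:
  ψ = 0.5000: g = -0.07752, g' = -0.1682 → ψ = 0.0390
  ψ = 0.0390: g = 0.03456, g' = -0.3738 → ψ = 0.1315
  ψ = 0.1315: g = 0.00364, g' = -0.2999 → ψ = 0.1436
  ψ = 0.1436: g = 0.00005, g' = -0.2922 → ψ = 0.1438
Converged at ψ = 0.1438.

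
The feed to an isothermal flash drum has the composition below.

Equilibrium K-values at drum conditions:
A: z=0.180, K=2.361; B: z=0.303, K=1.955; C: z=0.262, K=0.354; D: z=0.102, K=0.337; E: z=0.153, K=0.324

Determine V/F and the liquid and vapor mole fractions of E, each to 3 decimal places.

V/F = 0.263, x_E = 0.186, y_E = 0.060

Rachford–Rice: g(V/F) = Σ zᵢ(Kᵢ−1)/(1+V/F(Kᵢ−1)) = 0.
g(0) = ΣzᵢKᵢ − 1 = 0.194 and g(1) = 1 − Σzᵢ/Kᵢ = -0.746, so a root lies in (0, 1).
Newton–Raphson from V/F = 0.5:
  V/F = 0.500: g = -0.1658, g' = -0.743 → V/F = 0.277
  V/F = 0.277: g = -0.0094, g' = -0.684 → V/F = 0.263
Converged at V/F = 0.263.
Compositions from xᵢ = zᵢ/(1+V/F(Kᵢ−1)), yᵢ = Kᵢxᵢ:
  A: x = 0.133, y = 0.313
  B: x = 0.242, y = 0.473
  C: x = 0.316, y = 0.112
  D: x = 0.124, y = 0.042
  E: x = 0.186, y = 0.060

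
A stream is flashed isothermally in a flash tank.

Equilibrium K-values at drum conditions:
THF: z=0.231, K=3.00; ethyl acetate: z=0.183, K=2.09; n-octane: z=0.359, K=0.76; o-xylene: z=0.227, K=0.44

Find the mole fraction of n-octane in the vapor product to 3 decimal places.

y_n-octane = 0.326

Newton–Raphson from ψ = 0.65:
  ψ = 0.650: g = 0.0157, g' = -0.454 → ψ = 0.684
  ψ = 0.684: g = 0.0000, g' = -0.453 → ψ = 0.685
Converged at ψ = 0.685.
Compositions from xᵢ = zᵢ/(1+ψ(Kᵢ−1)), yᵢ = Kᵢxᵢ:
  THF: x = 0.098, y = 0.293
  ethyl acetate: x = 0.105, y = 0.219
  n-octane: x = 0.430, y = 0.326
  o-xylene: x = 0.368, y = 0.162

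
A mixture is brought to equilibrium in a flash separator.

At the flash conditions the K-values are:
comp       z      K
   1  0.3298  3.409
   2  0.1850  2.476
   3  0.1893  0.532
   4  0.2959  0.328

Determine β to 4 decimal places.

Newton iteration, β⁰ = 0.5:
  β = 0.5000: g = 0.10238, g' = -0.9010 → β = 0.6136
  β = 0.6136: g = 0.00120, g' = -0.8912 → β = 0.6150
Converged at β = 0.6150.

β = 0.6150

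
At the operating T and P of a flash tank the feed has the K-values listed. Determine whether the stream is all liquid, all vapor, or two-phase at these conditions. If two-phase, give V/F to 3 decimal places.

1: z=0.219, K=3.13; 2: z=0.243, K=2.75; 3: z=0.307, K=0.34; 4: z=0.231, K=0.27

two-phase, V/F = 0.389

ΣzᵢKᵢ = 1.520; Σzᵢ/Kᵢ = 1.917.
Both exceed 1, so a two-phase solution exists.
Material balance + equilibrium reduce to Σ zᵢ(Kᵢ−1)/(1+ψ(Kᵢ−1)) = 0.
Iterate (Newton) starting at ψ = 0.56:
  ψ = 0.560: g = -0.1791, g' = -1.085 → ψ = 0.395
  ψ = 0.395: g = -0.0062, g' = -1.041 → ψ = 0.389
Converged at ψ = 0.389.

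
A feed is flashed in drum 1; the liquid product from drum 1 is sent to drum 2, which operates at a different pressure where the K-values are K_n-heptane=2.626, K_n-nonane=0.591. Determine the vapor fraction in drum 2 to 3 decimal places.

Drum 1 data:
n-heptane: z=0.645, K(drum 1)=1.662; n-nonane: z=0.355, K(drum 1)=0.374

Drum 1:
Material balance + equilibrium reduce to Σ zᵢ(Kᵢ−1)/(1+ψ₁(Kᵢ−1)) = 0.
Feasibility: ΣzᵢKᵢ = 1.205, Σzᵢ/Kᵢ = 1.337 — both > 1, two phases present.
Binary case is linear: z₁(K₁−1)(1+ψ₁(K₂−1)) + z₂(K₂−1)(1+ψ₁(K₁−1)) = 0
⇒ ψ₁ = [z₁(K₁−1)+z₂(K₂−1)] / [−(K₁−1)(K₂−1)] = 0.2048/0.4144 = 0.494
Drum-1 compositions:
  n-heptane: x = 0.486, y = 0.808
  n-nonane: x = 0.514, y = 0.192
Drum-2 feed = drum-1 liquid: z₂ = (0.4860, 0.5140).
Drum 2:
Let ψ₂ = V/F and solve Σ zᵢ(Kᵢ−1)/(1+ψ₂(Kᵢ−1)) = 0.
Feasibility: ΣzᵢKᵢ = 1.580, Σzᵢ/Kᵢ = 1.055 — both > 1, two phases present.
Iterate (Newton) starting at ψ₂ = 0.66:
  ψ₂ = 0.660: g = 0.0933, g' = -0.460 → ψ₂ = 0.863
  ψ₂ = 0.863: g = 0.0041, g' = -0.428 → ψ₂ = 0.872
Converged at ψ₂ = 0.872.
  n-heptane: x = 0.201, y = 0.528
  n-nonane: x = 0.799, y = 0.472

V/F (drum 2) = 0.872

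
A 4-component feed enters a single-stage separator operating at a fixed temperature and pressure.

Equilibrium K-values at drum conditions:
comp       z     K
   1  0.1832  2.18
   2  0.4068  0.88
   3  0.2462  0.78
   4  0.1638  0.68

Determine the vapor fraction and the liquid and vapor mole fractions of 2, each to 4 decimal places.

ψ = 0.2622, x_2 = 0.4200, y_2 = 0.3696

Newton–Raphson from ψ = 0.5:
  ψ = 0.5000: g = -0.03923, g' = -0.1463 → ψ = 0.2319
  ψ = 0.2319: g = 0.00582, g' = -0.1962 → ψ = 0.2616
  ψ = 0.2616: g = 0.00012, g' = -0.1886 → ψ = 0.2622
Converged at ψ = 0.2622.
Compositions from xᵢ = zᵢ/(1+ψ(Kᵢ−1)), yᵢ = Kᵢxᵢ:
  1: x = 0.1399, y = 0.3050
  2: x = 0.4200, y = 0.3696
  3: x = 0.2613, y = 0.2038
  4: x = 0.1788, y = 0.1216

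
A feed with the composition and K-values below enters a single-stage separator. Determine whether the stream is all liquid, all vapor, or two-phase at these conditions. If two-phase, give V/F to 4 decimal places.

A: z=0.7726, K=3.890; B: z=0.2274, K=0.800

all vapor

ΣzᵢKᵢ = 3.1873; Σzᵢ/Kᵢ = 0.4829.
Since Σzᵢ/Kᵢ < 1 the mixture is above its dew point — single vapor phase.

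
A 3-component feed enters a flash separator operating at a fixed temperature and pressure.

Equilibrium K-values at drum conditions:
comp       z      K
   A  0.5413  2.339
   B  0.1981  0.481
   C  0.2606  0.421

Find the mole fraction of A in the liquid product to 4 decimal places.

x_A = 0.2926

Let ψ = V/F and solve Σ zᵢ(Kᵢ−1)/(1+ψ(Kᵢ−1)) = 0.
g(0) = ΣzᵢKᵢ − 1 = 0.4711 and g(1) = 1 − Σzᵢ/Kᵢ = -0.2623, so a root lies in (0, 1).
Newton–Raphson from ψ = 0.5:
  ψ = 0.5000: g = 0.08293, g' = -0.6186 → ψ = 0.6341
  ψ = 0.6341: g = 0.00033, g' = -0.6205 → ψ = 0.6346
Converged at ψ = 0.6346.
Compositions from xᵢ = zᵢ/(1+ψ(Kᵢ−1)), yᵢ = Kᵢxᵢ:
  A: x = 0.2926, y = 0.6845
  B: x = 0.2954, y = 0.1421
  C: x = 0.4120, y = 0.1734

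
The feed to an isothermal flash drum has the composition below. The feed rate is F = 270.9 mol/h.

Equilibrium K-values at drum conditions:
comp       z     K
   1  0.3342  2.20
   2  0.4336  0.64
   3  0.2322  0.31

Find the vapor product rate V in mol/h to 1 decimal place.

Newton iteration, ψ⁰ = 0.5:
  ψ = 0.5000: g = -0.18432, g' = -0.5292 → ψ = 0.1517
  ψ = 0.1517: g = -0.00480, g' = -0.5452 → ψ = 0.1429
  ψ = 0.1429: g = 0.00002, g' = -0.5492 → ψ = 0.1430
Converged at ψ = 0.1430.
Then V = ψ·F = 0.1430·270.9 = 38.7 mol/h and L = F − V = 232.2 mol/h.

V = 38.7 mol/h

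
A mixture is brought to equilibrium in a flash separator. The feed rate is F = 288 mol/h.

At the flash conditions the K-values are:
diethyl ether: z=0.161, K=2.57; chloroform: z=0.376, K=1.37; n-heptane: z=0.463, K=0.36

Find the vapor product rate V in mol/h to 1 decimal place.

Let β = V/F and solve Σ zᵢ(Kᵢ−1)/(1+β(Kᵢ−1)) = 0.
Feasibility: ΣzᵢKᵢ = 1.096, Σzᵢ/Kᵢ = 1.623 — both > 1, two phases present.
Newton iteration, β⁰ = 0.5:
  β = 0.500: g = -0.1768, g' = -0.571 → β = 0.191
  β = 0.191: g = -0.0130, g' = -0.526 → β = 0.166
Converged at β = 0.166.
Then V = β·F = 0.1661·288 = 47.8 mol/h and L = F − V = 240.2 mol/h.

V = 47.8 mol/h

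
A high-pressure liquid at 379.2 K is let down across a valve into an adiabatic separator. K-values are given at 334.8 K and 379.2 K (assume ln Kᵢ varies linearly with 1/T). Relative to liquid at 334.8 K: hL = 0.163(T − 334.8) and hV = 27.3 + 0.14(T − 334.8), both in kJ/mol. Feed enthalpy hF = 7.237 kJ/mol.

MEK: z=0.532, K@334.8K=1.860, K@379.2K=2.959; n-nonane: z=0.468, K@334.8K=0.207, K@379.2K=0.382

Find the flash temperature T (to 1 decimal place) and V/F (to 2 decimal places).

Adiabatic flash: solve Rachford–Rice at each trial T, then check hF = ψ·hV(T) + (1−ψ)·hL(T).
  T = 334.8 K: K = (1.860, 0.207), RR gives ψ = 0.127, H_out = 3.458 kJ/mol
  T = 379.2 K: K = (2.959, 0.382), RR gives ψ = 0.622, H_out = 23.581 kJ/mol
  T = 357.0 K: K = (2.380, 0.287), RR gives ψ = 0.407, H_out = 14.512 kJ/mol
  T = 345.9 K: K = (2.112, 0.245), RR gives ψ = 0.284, H_out = 9.484 kJ/mol
  T = 340.4 K: K = (1.985, 0.226), RR gives ψ = 0.212, H_out = 6.674 kJ/mol
  T = 343.1 K: K = (2.047, 0.235), RR gives ψ = 0.248, H_out = 8.089 kJ/mol
  T = 341.8 K: K = (2.017, 0.230), RR gives ψ = 0.231, H_out = 7.417 kJ/mol
Linear interpolation between T = 340.4 (H_out = 6.674) and T = 341.8 (H_out = 7.417) on hF = 7.237 gives T ≈ 341.5 K, at which ψ = 0.23.

T = 341.5 K, V/F = 0.23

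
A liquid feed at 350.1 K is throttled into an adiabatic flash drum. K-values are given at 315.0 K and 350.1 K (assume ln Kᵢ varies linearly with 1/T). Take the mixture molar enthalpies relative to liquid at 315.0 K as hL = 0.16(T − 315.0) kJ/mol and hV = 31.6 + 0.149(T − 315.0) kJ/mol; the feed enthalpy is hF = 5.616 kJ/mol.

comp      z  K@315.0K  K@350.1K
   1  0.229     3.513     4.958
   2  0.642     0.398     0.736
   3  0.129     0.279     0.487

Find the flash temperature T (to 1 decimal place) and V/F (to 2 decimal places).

Adiabatic flash: solve Rachford–Rice at each trial T, then check hF = ψ·hV(T) + (1−ψ)·hL(T).
  T = 315.0 K: K = (3.513, 0.398, 0.279), RR gives ψ = 0.061, H_out = 1.938 kJ/mol
  T = 350.1 K: K = (4.958, 0.736, 0.487), RR gives ψ = 0.539, H_out = 22.453 kJ/mol
  T = 332.6 K: K = (4.214, 0.551, 0.374), RR gives ψ = 0.237, H_out = 10.261 kJ/mol
  T = 323.8 K: K = (3.857, 0.470, 0.324), RR gives ψ = 0.143, H_out = 5.913 kJ/mol
  T = 319.4 K: K = (3.683, 0.433, 0.301), RR gives ψ = 0.101, H_out = 3.900 kJ/mol
  T = 321.6 K: K = (3.770, 0.451, 0.313), RR gives ψ = 0.122, H_out = 4.898 kJ/mol
Linear interpolation between T = 321.6 (H_out = 4.898) and T = 323.8 (H_out = 5.913) on hF = 5.616 gives T ≈ 323.2 K, at which ψ = 0.14.

T = 323.2 K, V/F = 0.14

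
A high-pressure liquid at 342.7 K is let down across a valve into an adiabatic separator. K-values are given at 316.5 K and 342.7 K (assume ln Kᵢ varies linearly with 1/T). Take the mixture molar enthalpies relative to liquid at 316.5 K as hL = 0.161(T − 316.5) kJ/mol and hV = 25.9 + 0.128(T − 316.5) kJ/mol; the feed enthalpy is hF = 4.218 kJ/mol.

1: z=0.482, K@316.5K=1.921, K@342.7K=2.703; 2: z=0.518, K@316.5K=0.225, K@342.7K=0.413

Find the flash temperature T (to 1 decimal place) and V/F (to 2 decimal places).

Adiabatic flash: solve Rachford–Rice at each trial T, then check hF = ψ·hV(T) + (1−ψ)·hL(T).
  T = 316.5 K: K = (1.921, 0.225), RR gives ψ = 0.060, H_out = 1.541 kJ/mol
  T = 342.7 K: K = (2.703, 0.413), RR gives ψ = 0.517, H_out = 17.160 kJ/mol
  T = 329.6 K: K = (2.294, 0.309), RR gives ψ = 0.297, H_out = 9.669 kJ/mol
  T = 323.1 K: K = (2.105, 0.265), RR gives ψ = 0.186, H_out = 5.852 kJ/mol
  T = 319.8 K: K = (2.012, 0.244), RR gives ψ = 0.126, H_out = 3.773 kJ/mol
  T = 321.5 K: K = (2.059, 0.255), RR gives ψ = 0.158, H_out = 4.860 kJ/mol
Linear interpolation between T = 319.8 (H_out = 3.773) and T = 321.5 (H_out = 4.860) on hF = 4.218 gives T ≈ 320.5 K, at which ψ = 0.14.

T = 320.5 K, V/F = 0.14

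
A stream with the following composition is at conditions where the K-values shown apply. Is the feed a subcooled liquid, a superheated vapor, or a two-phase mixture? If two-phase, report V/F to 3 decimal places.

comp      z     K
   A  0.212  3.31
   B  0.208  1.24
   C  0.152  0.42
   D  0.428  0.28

two-phase, V/F = 0.120

ΣzᵢKᵢ = 1.143; Σzᵢ/Kᵢ = 2.122.
Both exceed 1, so a two-phase solution exists.
Newton–Raphson from ψ = 0.5:
  ψ = 0.500: g = -0.3338, g' = -0.896 → ψ = 0.128
  ψ = 0.128: g = -0.0078, g' = -1.015 → ψ = 0.120
Converged at ψ = 0.120.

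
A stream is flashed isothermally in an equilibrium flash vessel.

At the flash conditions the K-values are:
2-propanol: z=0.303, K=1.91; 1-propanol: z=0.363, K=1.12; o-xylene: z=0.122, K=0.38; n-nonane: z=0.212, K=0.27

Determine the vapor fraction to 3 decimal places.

ψ = 0.221

Rachford–Rice: g(ψ) = Σ zᵢ(Kᵢ−1)/(1+ψ(Kᵢ−1)) = 0.
g(0) = ΣzᵢKᵢ − 1 = 0.089 and g(1) = 1 − Σzᵢ/Kᵢ = -0.589, so a root lies in (0, 1).
Iterate (Newton) starting at ψ = 0.5:
  ψ = 0.500: g = -0.1227, g' = -0.502 → ψ = 0.255
  ψ = 0.255: g = -0.0141, g' = -0.407 → ψ = 0.221
Converged at ψ = 0.221.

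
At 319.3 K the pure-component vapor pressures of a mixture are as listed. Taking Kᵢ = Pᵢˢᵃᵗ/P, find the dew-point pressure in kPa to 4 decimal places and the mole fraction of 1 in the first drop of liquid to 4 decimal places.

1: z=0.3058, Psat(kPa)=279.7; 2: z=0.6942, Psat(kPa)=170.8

At the dew point ψ → 1, so Σzᵢ/Kᵢ = 1 with Kᵢ = Pᵢˢᵃᵗ/P ⇒ 1/P = Σzᵢ/Pᵢˢᵃᵗ.
1/P = 0.3058/279.7 + 0.6942/170.8 = 0.0051577 ⇒ P = 193.8842 kPa
xᵢ = zᵢP/Pᵢˢᵃᵗ ⇒ x_1 = 0.3058·193.8842/279.7 = 0.2120

Pdew = 193.8842 kPa, x_1 = 0.2120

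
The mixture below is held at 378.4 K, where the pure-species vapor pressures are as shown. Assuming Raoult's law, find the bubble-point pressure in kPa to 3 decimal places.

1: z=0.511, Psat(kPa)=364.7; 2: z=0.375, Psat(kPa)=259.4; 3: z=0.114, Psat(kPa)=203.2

At the bubble point ψ → 0, so ΣzᵢKᵢ = 1 with Kᵢ = Pᵢˢᵃᵗ/P ⇒ P = ΣzᵢPᵢˢᵃᵗ.
P = 0.511·364.7 + 0.375·259.4 + 0.114·203.2 = 306.801 kPa

Pbub = 306.801 kPa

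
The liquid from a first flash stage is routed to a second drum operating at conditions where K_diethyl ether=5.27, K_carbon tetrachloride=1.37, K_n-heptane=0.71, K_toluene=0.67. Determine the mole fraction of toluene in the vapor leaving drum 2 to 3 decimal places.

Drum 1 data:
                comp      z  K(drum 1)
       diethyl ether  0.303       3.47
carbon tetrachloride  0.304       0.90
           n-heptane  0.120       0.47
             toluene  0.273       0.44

Drum 1:
Let ψ₁ = V/F and solve Σ zᵢ(Kᵢ−1)/(1+ψ₁(Kᵢ−1)) = 0.
g(0) = ΣzᵢKᵢ − 1 = 0.502 and g(1) = 1 − Σzᵢ/Kᵢ = -0.301, so a root lies in (0, 1).
Iterate (Newton) starting at ψ₁ = 0.67:
  ψ₁ = 0.670: g = -0.0940, g' = -0.566 → ψ₁ = 0.504
  ψ₁ = 0.504: g = 0.0016, g' = -0.599 → ψ₁ = 0.507
Converged at ψ₁ = 0.507.
Drum-1 compositions:
  diethyl ether: x = 0.135, y = 0.467
  carbon tetrachloride: x = 0.320, y = 0.288
  n-heptane: x = 0.164, y = 0.077
  toluene: x = 0.381, y = 0.168
Drum-2 feed = drum-1 liquid: z₂ = (0.1346, 0.3202, 0.1641, 0.3811).
Drum 2:
Material balance + equilibrium reduce to Σ zᵢ(Kᵢ−1)/(1+ψ₂(Kᵢ−1)) = 0.
Feasibility: ΣzᵢKᵢ = 1.520, Σzᵢ/Kᵢ = 1.059 — both > 1, two phases present.
Newton–Raphson from ψ₂ = 0.65:
  ψ₂ = 0.650: g = 0.0290, g' = -0.289 → ψ₂ = 0.750
  ψ₂ = 0.750: g = 0.0015, g' = -0.262 → ψ₂ = 0.756
Converged at ψ₂ = 0.756.
  diethyl ether: x = 0.032, y = 0.168
  carbon tetrachloride: x = 0.250, y = 0.343
  n-heptane: x = 0.210, y = 0.149
  toluene: x = 0.508, y = 0.340

y_toluene (drum 2) = 0.340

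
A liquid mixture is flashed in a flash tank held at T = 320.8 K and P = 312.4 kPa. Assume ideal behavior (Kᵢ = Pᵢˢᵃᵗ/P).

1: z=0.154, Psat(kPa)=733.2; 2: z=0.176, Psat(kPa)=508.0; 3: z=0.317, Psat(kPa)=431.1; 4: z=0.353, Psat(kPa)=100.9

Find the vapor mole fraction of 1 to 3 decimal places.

Raoult's law: Kᵢ = Pᵢˢᵃᵗ/P = Pᵢˢᵃᵗ/312.4.
  K_1 = 733.2/312.4 = 2.34699, K_2 = 508.0/312.4 = 1.62612, K_3 = 431.1/312.4 = 1.37996, K_4 = 100.9/312.4 = 0.32298
Rachford–Rice: g(ψ) = Σ zᵢ(Kᵢ−1)/(1+ψ(Kᵢ−1)) = 0.
Feasibility: ΣzᵢKᵢ = 1.199, Σzᵢ/Kᵢ = 1.497 — both > 1, two phases present.
Iterate (Newton) starting at ψ = 0.5:
  ψ = 0.500: g = -0.0522, g' = -0.542 → ψ = 0.404
  ψ = 0.404: g = -0.0021, g' = -0.502 → ψ = 0.399
Converged at ψ = 0.399.
Compositions from xᵢ = zᵢ/(1+ψ(Kᵢ−1)), yᵢ = Kᵢxᵢ:
  1: x = 0.100, y = 0.235
  2: x = 0.141, y = 0.229
  3: x = 0.275, y = 0.380
  4: x = 0.484, y = 0.156

y_1 = 0.235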